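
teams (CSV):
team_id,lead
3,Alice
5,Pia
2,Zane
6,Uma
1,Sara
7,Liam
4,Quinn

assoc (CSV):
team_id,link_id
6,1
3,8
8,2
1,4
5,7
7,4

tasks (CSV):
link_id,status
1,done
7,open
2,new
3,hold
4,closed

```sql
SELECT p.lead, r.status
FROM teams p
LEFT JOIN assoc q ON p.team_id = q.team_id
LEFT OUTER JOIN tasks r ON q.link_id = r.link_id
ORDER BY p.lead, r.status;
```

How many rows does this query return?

7

Evaluate left to right. First `teams p LEFT JOIN assoc q` on team_id: 7 row(s).
Then LEFT JOIN `tasks r` on link_id: each of those 7 rows is kept; rows whose q.link_id has no match in r get NULL for r's columns.
Result: 7 row(s).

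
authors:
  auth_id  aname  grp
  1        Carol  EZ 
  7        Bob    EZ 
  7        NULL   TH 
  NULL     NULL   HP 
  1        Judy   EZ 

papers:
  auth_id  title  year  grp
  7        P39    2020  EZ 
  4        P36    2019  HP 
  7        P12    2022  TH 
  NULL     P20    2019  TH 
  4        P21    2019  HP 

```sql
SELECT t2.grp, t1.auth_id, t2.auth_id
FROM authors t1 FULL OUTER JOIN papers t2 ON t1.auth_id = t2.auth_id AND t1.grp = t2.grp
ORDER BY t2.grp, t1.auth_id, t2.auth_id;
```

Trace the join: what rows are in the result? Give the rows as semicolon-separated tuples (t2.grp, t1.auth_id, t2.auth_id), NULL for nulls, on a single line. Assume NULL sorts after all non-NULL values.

(EZ, 7, 7); (HP, NULL, 4); (HP, NULL, 4); (TH, 7, 7); (TH, NULL, NULL); (NULL, 1, NULL); (NULL, 1, NULL); (NULL, NULL, NULL)

FULL OUTER JOIN keeps every row from both sides; unmatched rows get NULL for the other side's columns.
Matching on t1.auth_id = t2.auth_id AND t1.grp = t2.grp. A NULL in a compared column never satisfies the condition.
- t1 row (auth_id=1, grp=EZ): no match → kept, t2 columns NULL.
- t1 row (auth_id=7, grp=EZ): matches 1 t2 row(s) → 1 output row(s).
- t1 row (auth_id=7, grp=TH): matches 1 t2 row(s) → 1 output row(s).
- t1 row (auth_id=NULL, grp=HP): no match → kept, t2 columns NULL.
- t1 row (auth_id=1, grp=EZ): no match → kept, t2 columns NULL.
- plus 3 unmatched t2 row(s), each kept with NULL t1 columns.
After projecting and ordering:
t2.grp | t1.auth_id | t2.auth_id
EZ | 7 | 7
HP | NULL | 4
HP | NULL | 4
TH | 7 | 7
TH | NULL | NULL
NULL | 1 | NULL
NULL | 1 | NULL
NULL | NULL | NULL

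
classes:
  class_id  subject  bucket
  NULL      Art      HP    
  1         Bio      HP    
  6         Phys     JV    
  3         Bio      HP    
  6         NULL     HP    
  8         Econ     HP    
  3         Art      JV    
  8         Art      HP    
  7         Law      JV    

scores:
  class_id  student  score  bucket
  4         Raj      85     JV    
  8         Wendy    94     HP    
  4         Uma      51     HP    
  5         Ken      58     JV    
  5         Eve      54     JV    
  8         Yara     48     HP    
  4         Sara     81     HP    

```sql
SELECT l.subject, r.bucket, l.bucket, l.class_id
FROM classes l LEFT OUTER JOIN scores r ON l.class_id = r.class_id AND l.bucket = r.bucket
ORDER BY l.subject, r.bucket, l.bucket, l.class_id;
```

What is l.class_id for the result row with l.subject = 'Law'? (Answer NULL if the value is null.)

7

LEFT JOIN keeps every row from `classes`; unmatched rows get NULL for `scores`'s columns.
Matching on l.class_id = r.class_id AND l.bucket = r.bucket. A NULL in a compared column never satisfies the condition.
- l (class_id=NULL, bucket=HP) has no partner → padded with NULL.
- l (class_id=1, bucket=HP) has no partner → padded with NULL.
- l (class_id=6, bucket=JV) has no partner → padded with NULL.
- l (class_id=3, bucket=HP) has no partner → padded with NULL.
- l (class_id=6, bucket=HP) has no partner → padded with NULL.
- l (class_id=8, bucket=HP) pairs with 2 row(s) of r.
- l (class_id=3, bucket=JV) has no partner → padded with NULL.
- l (class_id=8, bucket=HP) pairs with 2 row(s) of r.
- l (class_id=7, bucket=JV) has no partner → padded with NULL.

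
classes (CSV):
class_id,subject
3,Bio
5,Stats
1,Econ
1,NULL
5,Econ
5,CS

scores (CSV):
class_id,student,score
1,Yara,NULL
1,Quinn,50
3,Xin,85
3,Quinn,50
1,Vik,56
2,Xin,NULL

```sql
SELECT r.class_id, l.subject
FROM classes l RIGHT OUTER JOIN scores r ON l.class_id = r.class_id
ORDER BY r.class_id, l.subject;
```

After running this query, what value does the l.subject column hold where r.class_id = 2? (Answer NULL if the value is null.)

NULL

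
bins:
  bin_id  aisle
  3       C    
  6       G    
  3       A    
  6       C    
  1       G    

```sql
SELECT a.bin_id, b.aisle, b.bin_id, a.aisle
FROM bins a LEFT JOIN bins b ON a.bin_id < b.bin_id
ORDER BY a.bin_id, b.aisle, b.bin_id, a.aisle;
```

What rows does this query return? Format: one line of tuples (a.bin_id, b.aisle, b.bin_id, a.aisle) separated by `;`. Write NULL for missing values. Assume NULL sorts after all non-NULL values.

LEFT JOIN keeps every row from `bins a`; unmatched rows get NULL for `bins b`'s columns.
Matching on a.bin_id < b.bin_id.
- bin_id=3: 2 matching b row(s), so 2 row(s) emitted.
- bin_id=6: no b row matches, row kept with b columns NULL.
- bin_id=3: 2 matching b row(s), so 2 row(s) emitted.
- bin_id=6: no b row matches, row kept with b columns NULL.
- bin_id=1: 4 matching b row(s), so 4 row(s) emitted.
After projecting and ordering:
a.bin_id | b.aisle | b.bin_id | a.aisle
1 | A | 3 | G
1 | C | 3 | G
1 | C | 6 | G
1 | G | 6 | G
3 | C | 6 | A
3 | C | 6 | C
3 | G | 6 | A
3 | G | 6 | C
6 | NULL | NULL | C
6 | NULL | NULL | G

(1, A, 3, G); (1, C, 3, G); (1, C, 6, G); (1, G, 6, G); (3, C, 6, A); (3, C, 6, C); (3, G, 6, A); (3, G, 6, C); (6, NULL, NULL, C); (6, NULL, NULL, G)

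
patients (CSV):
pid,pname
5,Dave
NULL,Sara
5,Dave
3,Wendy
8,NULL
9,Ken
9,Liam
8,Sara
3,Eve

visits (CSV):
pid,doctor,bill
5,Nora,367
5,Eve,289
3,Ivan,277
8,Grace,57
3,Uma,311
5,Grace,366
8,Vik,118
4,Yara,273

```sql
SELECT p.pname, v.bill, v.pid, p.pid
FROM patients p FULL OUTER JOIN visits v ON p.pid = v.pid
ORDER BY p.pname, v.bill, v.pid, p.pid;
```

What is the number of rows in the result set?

18

FULL OUTER JOIN keeps every row from both sides; unmatched rows get NULL for the other side's columns.
Matching on p.pid = v.pid. A NULL in a compared column never satisfies the condition.
- p[0] pid=5 → 3 match(es) in v → 3 row(s).
- p[1] pid=NULL → no match; kept with NULLs on the v side.
- p[2] pid=5 → 3 match(es) in v → 3 row(s).
- p[3] pid=3 → 2 match(es) in v → 2 row(s).
- p[4] pid=8 → 2 match(es) in v → 2 row(s).
- p[5] pid=9 → no match; kept with NULLs on the v side.
- p[6] pid=9 → no match; kept with NULLs on the v side.
- p[7] pid=8 → 2 match(es) in v → 2 row(s).
- p[8] pid=3 → 2 match(es) in v → 2 row(s).
- 1 v row(s) had no p match → kept, p columns NULL.
Total: 14 matched + 4 padded = 18 rows.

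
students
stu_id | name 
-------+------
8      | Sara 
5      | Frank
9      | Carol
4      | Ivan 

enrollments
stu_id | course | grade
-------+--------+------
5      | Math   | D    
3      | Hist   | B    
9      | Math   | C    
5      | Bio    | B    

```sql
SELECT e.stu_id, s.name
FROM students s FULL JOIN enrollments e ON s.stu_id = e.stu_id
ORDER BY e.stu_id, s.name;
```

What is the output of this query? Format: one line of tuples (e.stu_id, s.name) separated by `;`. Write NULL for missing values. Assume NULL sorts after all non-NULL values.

(3, NULL); (5, Frank); (5, Frank); (9, Carol); (NULL, Ivan); (NULL, Sara)

FULL OUTER JOIN keeps every row from both sides; unmatched rows get NULL for the other side's columns.
Matching on s.stu_id = e.stu_id.
Matched pairs: 3; unmatched s rows kept: 2; unmatched e rows kept: 1.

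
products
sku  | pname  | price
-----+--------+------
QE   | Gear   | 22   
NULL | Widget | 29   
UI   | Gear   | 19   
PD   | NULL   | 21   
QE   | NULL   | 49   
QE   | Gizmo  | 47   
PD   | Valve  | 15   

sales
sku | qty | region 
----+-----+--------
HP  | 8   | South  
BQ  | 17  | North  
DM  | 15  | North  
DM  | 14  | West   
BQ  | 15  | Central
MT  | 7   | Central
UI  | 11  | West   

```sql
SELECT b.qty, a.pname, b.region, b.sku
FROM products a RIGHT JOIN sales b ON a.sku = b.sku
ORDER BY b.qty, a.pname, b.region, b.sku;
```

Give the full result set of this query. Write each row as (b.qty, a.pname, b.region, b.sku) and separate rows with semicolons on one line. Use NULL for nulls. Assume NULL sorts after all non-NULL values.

RIGHT JOIN keeps every row from `sales`; unmatched rows get NULL for `products`'s columns.
Matching on a.sku = b.sku. A NULL in a compared column never satisfies the condition.
- a (sku=QE) has no partner in b.
- a (sku=NULL) has no partner in b.
- a (sku=UI) pairs with 1 row(s) of b.
- a (sku=PD) has no partner in b.
- a (sku=QE) has no partner in b.
- a (sku=QE) has no partner in b.
- a (sku=PD) has no partner in b.
- plus 6 unmatched b row(s), each kept with NULL a columns.
After projecting and ordering:
b.qty | a.pname | b.region | b.sku
7 | NULL | Central | MT
8 | NULL | South | HP
11 | Gear | West | UI
14 | NULL | West | DM
15 | NULL | Central | BQ
15 | NULL | North | DM
17 | NULL | North | BQ

(7, NULL, Central, MT); (8, NULL, South, HP); (11, Gear, West, UI); (14, NULL, West, DM); (15, NULL, Central, BQ); (15, NULL, North, DM); (17, NULL, North, BQ)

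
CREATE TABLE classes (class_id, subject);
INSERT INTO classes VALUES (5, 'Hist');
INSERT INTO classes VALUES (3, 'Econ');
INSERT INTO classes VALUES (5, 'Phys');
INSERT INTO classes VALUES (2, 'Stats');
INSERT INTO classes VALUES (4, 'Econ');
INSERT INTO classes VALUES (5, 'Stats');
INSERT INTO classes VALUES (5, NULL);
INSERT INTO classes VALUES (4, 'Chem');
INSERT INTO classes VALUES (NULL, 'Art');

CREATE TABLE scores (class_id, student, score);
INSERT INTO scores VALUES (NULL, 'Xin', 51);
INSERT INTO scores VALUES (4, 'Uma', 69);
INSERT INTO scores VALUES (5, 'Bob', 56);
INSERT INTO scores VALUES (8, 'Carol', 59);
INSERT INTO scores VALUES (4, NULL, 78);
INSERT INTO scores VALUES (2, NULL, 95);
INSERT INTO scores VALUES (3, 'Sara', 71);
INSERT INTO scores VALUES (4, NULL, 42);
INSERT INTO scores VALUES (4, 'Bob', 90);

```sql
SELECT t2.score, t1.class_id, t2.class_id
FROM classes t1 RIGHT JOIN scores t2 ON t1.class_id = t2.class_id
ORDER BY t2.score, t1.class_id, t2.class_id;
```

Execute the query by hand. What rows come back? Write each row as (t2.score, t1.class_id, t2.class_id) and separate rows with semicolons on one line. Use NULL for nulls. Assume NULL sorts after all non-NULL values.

RIGHT JOIN keeps every row from `scores`; unmatched rows get NULL for `classes`'s columns.
Matching on t1.class_id = t2.class_id. A NULL in a compared column never satisfies the condition.
- class_id=5: 1 matching t2 row(s), so 1 row(s) emitted.
- class_id=3: 1 matching t2 row(s), so 1 row(s) emitted.
- class_id=5: 1 matching t2 row(s), so 1 row(s) emitted.
- class_id=2: 1 matching t2 row(s), so 1 row(s) emitted.
- class_id=4: 4 matching t2 row(s), so 4 row(s) emitted.
- class_id=5: 1 matching t2 row(s), so 1 row(s) emitted.
- class_id=5: 1 matching t2 row(s), so 1 row(s) emitted.
- class_id=4: 4 matching t2 row(s), so 4 row(s) emitted.
- class_id=NULL: no matching t2 row.
- 2 row(s) from t2 found no t1 partner → padded with NULL.

(42, 4, 4); (42, 4, 4); (51, NULL, NULL); (56, 5, 5); (56, 5, 5); (56, 5, 5); (56, 5, 5); (59, NULL, 8); (69, 4, 4); (69, 4, 4); (71, 3, 3); (78, 4, 4); (78, 4, 4); (90, 4, 4); (90, 4, 4); (95, 2, 2)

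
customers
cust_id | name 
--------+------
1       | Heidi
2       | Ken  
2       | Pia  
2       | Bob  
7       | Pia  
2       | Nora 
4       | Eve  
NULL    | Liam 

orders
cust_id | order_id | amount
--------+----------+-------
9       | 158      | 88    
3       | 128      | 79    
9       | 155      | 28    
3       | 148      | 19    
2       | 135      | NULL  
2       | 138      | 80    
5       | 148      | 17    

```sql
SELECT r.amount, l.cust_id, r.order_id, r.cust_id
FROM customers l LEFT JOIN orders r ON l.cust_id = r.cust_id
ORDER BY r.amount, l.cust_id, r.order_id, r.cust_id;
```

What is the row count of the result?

12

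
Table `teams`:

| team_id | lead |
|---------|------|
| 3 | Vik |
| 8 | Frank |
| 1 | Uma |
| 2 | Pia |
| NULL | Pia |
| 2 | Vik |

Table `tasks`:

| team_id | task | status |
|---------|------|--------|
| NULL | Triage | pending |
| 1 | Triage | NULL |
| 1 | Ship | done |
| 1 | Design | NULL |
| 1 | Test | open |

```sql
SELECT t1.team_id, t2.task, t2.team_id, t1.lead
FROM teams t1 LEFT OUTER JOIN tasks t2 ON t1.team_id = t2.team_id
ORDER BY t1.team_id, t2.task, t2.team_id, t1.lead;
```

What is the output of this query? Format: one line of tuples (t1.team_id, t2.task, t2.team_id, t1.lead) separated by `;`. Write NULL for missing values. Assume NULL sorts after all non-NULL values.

LEFT JOIN keeps every row from `teams`; unmatched rows get NULL for `tasks`'s columns.
Matching on t1.team_id = t2.team_id. A NULL in a compared column never satisfies the condition.
Matched pairs: 4; unmatched t1 rows kept: 5.

(1, Design, 1, Uma); (1, Ship, 1, Uma); (1, Test, 1, Uma); (1, Triage, 1, Uma); (2, NULL, NULL, Pia); (2, NULL, NULL, Vik); (3, NULL, NULL, Vik); (8, NULL, NULL, Frank); (NULL, NULL, NULL, Pia)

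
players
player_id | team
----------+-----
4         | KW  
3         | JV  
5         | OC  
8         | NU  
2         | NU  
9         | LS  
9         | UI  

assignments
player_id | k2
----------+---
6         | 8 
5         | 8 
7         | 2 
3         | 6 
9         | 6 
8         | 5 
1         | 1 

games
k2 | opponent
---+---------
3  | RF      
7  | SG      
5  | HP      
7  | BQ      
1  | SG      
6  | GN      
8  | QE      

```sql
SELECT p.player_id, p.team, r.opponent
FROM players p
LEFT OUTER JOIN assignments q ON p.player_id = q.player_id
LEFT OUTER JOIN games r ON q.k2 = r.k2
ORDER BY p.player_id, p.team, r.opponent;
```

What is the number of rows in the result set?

7

Joins associate left-to-right: players LEFT JOIN assignments on player_id gives 7 intermediate row(s).
Then LEFT JOIN `games r` on k2: each of those 7 rows is kept; rows whose q.k2 has no match in r get NULL for r's columns.
Result: 7 row(s).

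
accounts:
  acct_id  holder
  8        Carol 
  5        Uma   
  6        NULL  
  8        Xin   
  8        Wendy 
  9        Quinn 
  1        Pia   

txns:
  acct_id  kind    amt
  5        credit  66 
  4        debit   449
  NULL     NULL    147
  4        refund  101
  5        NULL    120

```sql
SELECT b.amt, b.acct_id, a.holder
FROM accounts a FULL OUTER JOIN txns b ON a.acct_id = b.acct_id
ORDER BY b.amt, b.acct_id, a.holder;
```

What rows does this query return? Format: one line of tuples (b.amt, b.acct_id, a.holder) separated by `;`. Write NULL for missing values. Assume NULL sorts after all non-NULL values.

(66, 5, Uma); (101, 4, NULL); (120, 5, Uma); (147, NULL, NULL); (449, 4, NULL); (NULL, NULL, Carol); (NULL, NULL, Pia); (NULL, NULL, Quinn); (NULL, NULL, Wendy); (NULL, NULL, Xin); (NULL, NULL, NULL)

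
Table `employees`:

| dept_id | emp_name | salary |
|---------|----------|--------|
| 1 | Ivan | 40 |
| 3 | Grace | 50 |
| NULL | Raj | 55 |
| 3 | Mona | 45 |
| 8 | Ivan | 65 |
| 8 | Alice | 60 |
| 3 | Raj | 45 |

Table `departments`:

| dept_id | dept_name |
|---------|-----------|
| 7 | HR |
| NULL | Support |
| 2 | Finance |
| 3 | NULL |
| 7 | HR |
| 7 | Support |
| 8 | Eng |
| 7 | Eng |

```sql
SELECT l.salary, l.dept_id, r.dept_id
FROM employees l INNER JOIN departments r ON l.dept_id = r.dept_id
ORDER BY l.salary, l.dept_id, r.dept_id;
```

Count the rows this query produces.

INNER JOIN keeps only pairs where the ON condition holds.
Matching on l.dept_id = r.dept_id. A NULL in a compared column never satisfies the condition.
- l (dept_id=1) has no partner → excluded.
- l (dept_id=3) pairs with 1 row(s) of r.
- l (dept_id=NULL) has no partner → excluded.
- l (dept_id=3) pairs with 1 row(s) of r.
- l (dept_id=8) pairs with 1 row(s) of r.
- l (dept_id=8) pairs with 1 row(s) of r.
- l (dept_id=3) pairs with 1 row(s) of r.
Total: 5 rows.

5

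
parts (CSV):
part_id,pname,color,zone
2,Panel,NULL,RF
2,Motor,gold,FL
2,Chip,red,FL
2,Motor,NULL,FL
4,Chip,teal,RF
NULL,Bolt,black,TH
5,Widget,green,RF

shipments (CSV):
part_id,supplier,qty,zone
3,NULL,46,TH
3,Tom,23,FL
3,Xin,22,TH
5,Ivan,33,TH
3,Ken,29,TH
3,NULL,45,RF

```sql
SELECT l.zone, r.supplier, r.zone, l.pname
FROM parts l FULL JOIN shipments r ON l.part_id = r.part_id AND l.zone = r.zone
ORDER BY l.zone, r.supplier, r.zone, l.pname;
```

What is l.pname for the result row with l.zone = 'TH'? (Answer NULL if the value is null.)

Bolt

FULL OUTER JOIN keeps every row from both sides; unmatched rows get NULL for the other side's columns.
Matching on l.part_id = r.part_id AND l.zone = r.zone. A NULL in a compared column never satisfies the condition.
- l[0] part_id=2, zone=RF → no match; kept with NULLs on the r side.
- l[1] part_id=2, zone=FL → no match; kept with NULLs on the r side.
- l[2] part_id=2, zone=FL → no match; kept with NULLs on the r side.
- l[3] part_id=2, zone=FL → no match; kept with NULLs on the r side.
- l[4] part_id=4, zone=RF → no match; kept with NULLs on the r side.
- l[5] part_id=NULL, zone=TH → no match; kept with NULLs on the r side.
- l[6] part_id=5, zone=RF → no match; kept with NULLs on the r side.
- plus 6 unmatched r row(s), each kept with NULL l columns.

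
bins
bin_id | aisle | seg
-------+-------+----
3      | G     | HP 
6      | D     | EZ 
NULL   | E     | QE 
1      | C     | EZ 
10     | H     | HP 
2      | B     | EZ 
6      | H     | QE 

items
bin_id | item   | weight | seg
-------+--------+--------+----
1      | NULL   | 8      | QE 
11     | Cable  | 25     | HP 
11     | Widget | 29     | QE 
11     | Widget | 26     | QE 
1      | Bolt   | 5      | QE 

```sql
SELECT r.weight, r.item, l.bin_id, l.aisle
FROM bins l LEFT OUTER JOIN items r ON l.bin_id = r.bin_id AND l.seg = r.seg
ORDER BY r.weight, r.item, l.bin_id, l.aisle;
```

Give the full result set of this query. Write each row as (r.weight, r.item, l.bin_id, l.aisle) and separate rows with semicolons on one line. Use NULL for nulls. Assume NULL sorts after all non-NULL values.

LEFT JOIN keeps every row from `bins`; unmatched rows get NULL for `items`'s columns.
Matching on l.bin_id = r.bin_id AND l.seg = r.seg. A NULL in a compared column never satisfies the condition.
- l row (bin_id=3, seg=HP): no match → kept, r columns NULL.
- l row (bin_id=6, seg=EZ): no match → kept, r columns NULL.
- l row (bin_id=NULL, seg=QE): no match → kept, r columns NULL.
- l row (bin_id=1, seg=EZ): no match → kept, r columns NULL.
- l row (bin_id=10, seg=HP): no match → kept, r columns NULL.
- l row (bin_id=2, seg=EZ): no match → kept, r columns NULL.
- l row (bin_id=6, seg=QE): no match → kept, r columns NULL.
After projecting and ordering:
r.weight | r.item | l.bin_id | l.aisle
NULL | NULL | 1 | C
NULL | NULL | 2 | B
NULL | NULL | 3 | G
NULL | NULL | 6 | D
NULL | NULL | 6 | H
NULL | NULL | 10 | H
NULL | NULL | NULL | E

(NULL, NULL, 1, C); (NULL, NULL, 2, B); (NULL, NULL, 3, G); (NULL, NULL, 6, D); (NULL, NULL, 6, H); (NULL, NULL, 10, H); (NULL, NULL, NULL, E)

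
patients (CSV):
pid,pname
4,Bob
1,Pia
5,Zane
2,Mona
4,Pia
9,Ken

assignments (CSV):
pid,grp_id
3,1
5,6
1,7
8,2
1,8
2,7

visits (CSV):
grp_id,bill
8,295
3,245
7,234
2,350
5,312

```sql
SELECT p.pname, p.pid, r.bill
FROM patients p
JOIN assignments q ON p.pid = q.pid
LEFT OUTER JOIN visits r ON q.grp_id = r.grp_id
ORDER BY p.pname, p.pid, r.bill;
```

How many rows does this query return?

4

Step 1 — p INNER JOIN q on pid → 4 row(s).
Then LEFT JOIN `visits r` on grp_id: each of those 4 rows is kept; rows whose q.grp_id has no match in r get NULL for r's columns.
Result: 4 row(s).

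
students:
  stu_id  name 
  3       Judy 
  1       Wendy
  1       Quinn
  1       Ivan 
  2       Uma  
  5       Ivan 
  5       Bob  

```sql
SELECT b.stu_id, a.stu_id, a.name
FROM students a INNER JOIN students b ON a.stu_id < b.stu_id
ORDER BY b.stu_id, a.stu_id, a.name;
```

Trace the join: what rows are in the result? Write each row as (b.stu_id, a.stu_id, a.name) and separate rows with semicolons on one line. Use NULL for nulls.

INNER JOIN keeps only pairs where the ON condition holds.
Matching on a.stu_id < b.stu_id.
Matched pairs: 17.

(2, 1, Ivan); (2, 1, Quinn); (2, 1, Wendy); (3, 1, Ivan); (3, 1, Quinn); (3, 1, Wendy); (3, 2, Uma); (5, 1, Ivan); (5, 1, Ivan); (5, 1, Quinn); (5, 1, Quinn); (5, 1, Wendy); (5, 1, Wendy); (5, 2, Uma); (5, 2, Uma); (5, 3, Judy); (5, 3, Judy)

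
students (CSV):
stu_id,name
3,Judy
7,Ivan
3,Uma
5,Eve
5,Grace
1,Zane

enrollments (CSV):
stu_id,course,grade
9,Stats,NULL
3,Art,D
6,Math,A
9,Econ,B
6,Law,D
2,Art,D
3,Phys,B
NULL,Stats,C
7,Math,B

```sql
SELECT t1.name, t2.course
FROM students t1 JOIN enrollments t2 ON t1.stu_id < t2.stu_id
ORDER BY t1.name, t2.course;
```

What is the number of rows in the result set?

30

INNER JOIN keeps only pairs where the ON condition holds.
Matching on t1.stu_id < t2.stu_id. A NULL in a compared column never satisfies the condition.
- t1[0] stu_id=3 → 5 match(es) in t2 → 5 row(s).
- t1[1] stu_id=7 → 2 match(es) in t2 → 2 row(s).
- t1[2] stu_id=3 → 5 match(es) in t2 → 5 row(s).
- t1[3] stu_id=5 → 5 match(es) in t2 → 5 row(s).
- t1[4] stu_id=5 → 5 match(es) in t2 → 5 row(s).
- t1[5] stu_id=1 → 8 match(es) in t2 → 8 row(s).
Total: 30 rows.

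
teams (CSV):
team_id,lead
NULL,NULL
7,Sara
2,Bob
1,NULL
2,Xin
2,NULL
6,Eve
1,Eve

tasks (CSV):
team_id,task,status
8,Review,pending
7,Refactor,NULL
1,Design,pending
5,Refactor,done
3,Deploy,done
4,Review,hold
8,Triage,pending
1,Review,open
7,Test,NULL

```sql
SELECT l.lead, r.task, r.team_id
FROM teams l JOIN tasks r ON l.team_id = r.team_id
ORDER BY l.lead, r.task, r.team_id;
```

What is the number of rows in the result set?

6

INNER JOIN keeps only pairs where the ON condition holds.
Matching on l.team_id = r.team_id. A NULL in a compared column never satisfies the condition.
- team_id=NULL: no matching r row, dropped.
- team_id=7: 2 matching r row(s), so 2 row(s) emitted.
- team_id=2: no matching r row, dropped.
- team_id=1: 2 matching r row(s), so 2 row(s) emitted.
- team_id=2: no matching r row, dropped.
- team_id=2: no matching r row, dropped.
- team_id=6: no matching r row, dropped.
- team_id=1: 2 matching r row(s), so 2 row(s) emitted.
Total: 6 rows.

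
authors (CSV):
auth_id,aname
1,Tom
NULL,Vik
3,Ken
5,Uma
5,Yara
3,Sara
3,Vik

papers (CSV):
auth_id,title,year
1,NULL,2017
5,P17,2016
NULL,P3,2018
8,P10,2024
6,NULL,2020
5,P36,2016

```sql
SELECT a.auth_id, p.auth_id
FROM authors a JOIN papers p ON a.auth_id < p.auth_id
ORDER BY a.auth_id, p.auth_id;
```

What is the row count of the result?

INNER JOIN keeps only pairs where the ON condition holds.
Matching on a.auth_id < p.auth_id. A NULL in a compared column never satisfies the condition.
- a row (auth_id=1): matches 4 p row(s) → 4 output row(s).
- a row (auth_id=NULL): no match → dropped.
- a row (auth_id=3): matches 4 p row(s) → 4 output row(s).
- a row (auth_id=5): matches 2 p row(s) → 2 output row(s).
- a row (auth_id=5): matches 2 p row(s) → 2 output row(s).
- a row (auth_id=3): matches 4 p row(s) → 4 output row(s).
- a row (auth_id=3): matches 4 p row(s) → 4 output row(s).
Total: 20 rows.

20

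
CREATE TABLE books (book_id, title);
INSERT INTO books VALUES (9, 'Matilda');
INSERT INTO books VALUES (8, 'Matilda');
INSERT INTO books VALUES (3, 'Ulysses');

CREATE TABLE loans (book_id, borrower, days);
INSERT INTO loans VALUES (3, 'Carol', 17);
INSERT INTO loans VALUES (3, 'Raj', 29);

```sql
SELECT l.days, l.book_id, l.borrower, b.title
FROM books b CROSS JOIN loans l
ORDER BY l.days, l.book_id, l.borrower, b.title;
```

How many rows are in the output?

CROSS JOIN pairs every row of `books` with every row of `loans`: 3 × 2 = 6 rows.

6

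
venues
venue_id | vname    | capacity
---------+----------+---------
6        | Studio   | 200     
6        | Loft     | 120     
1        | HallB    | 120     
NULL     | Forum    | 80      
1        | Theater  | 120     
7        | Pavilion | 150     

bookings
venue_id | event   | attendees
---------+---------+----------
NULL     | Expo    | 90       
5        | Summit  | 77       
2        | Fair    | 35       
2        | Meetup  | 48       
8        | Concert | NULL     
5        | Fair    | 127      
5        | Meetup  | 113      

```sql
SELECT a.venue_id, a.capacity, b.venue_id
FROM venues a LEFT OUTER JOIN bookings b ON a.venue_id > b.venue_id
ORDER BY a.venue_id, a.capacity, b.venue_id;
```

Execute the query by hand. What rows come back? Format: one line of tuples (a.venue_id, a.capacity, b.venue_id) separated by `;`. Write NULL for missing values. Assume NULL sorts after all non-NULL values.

LEFT JOIN keeps every row from `venues`; unmatched rows get NULL for `bookings`'s columns.
Matching on a.venue_id > b.venue_id. A NULL in a compared column never satisfies the condition.
- a row (venue_id=6): matches 5 b row(s) → 5 output row(s).
- a row (venue_id=6): matches 5 b row(s) → 5 output row(s).
- a row (venue_id=1): no match → kept, b columns NULL.
- a row (venue_id=NULL): no match → kept, b columns NULL.
- a row (venue_id=1): no match → kept, b columns NULL.
- a row (venue_id=7): matches 5 b row(s) → 5 output row(s).

(1, 120, NULL); (1, 120, NULL); (6, 120, 2); (6, 120, 2); (6, 120, 5); (6, 120, 5); (6, 120, 5); (6, 200, 2); (6, 200, 2); (6, 200, 5); (6, 200, 5); (6, 200, 5); (7, 150, 2); (7, 150, 2); (7, 150, 5); (7, 150, 5); (7, 150, 5); (NULL, 80, NULL)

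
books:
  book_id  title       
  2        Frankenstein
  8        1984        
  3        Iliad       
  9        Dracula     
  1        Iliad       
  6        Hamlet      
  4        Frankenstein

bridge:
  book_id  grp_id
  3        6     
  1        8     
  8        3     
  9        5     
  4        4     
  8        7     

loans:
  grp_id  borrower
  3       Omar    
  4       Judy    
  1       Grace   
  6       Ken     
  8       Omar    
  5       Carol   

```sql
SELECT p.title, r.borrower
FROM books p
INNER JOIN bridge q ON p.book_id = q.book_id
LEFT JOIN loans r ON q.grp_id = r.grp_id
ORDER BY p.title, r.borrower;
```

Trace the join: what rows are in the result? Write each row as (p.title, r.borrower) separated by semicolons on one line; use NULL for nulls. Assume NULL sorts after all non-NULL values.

(1984, Omar); (1984, NULL); (Dracula, Carol); (Frankenstein, Judy); (Iliad, Ken); (Iliad, Omar)

Step 1 — p INNER JOIN q on book_id → 6 row(s).
Then LEFT JOIN `loans r` on grp_id: each of those 6 rows is kept; rows whose q.grp_id has no match in r get NULL for r's columns.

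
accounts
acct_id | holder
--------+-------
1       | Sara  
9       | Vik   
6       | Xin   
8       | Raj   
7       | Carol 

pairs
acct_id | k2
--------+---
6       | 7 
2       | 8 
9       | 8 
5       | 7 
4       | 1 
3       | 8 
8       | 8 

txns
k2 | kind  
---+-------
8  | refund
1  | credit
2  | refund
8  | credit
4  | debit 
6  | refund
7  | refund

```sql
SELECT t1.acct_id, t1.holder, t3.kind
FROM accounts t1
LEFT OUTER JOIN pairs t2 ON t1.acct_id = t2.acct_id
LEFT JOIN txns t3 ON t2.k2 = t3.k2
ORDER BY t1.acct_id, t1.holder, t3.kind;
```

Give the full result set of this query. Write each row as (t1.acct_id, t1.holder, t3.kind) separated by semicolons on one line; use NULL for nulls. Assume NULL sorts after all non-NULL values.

Step 1 — t1 LEFT JOIN t2 on acct_id → 5 row(s).
Then LEFT JOIN `txns t3` on k2: each of those 5 rows is kept; rows whose t2.k2 has no match in t3 get NULL for t3's columns.

(1, Sara, NULL); (6, Xin, refund); (7, Carol, NULL); (8, Raj, credit); (8, Raj, refund); (9, Vik, credit); (9, Vik, refund)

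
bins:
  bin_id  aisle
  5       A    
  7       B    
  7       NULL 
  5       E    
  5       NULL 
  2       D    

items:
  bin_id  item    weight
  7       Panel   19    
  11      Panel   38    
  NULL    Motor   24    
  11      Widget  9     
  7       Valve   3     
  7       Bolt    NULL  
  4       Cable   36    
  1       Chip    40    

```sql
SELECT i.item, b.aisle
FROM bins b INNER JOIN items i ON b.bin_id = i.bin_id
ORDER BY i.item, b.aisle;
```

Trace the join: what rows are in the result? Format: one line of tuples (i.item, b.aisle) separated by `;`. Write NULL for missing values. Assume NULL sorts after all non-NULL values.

INNER JOIN keeps only pairs where the ON condition holds.
Matching on b.bin_id = i.bin_id. A NULL in a compared column never satisfies the condition.
- bin_id=5: no matching i row, dropped.
- bin_id=7: 3 matching i row(s), so 3 row(s) emitted.
- bin_id=7: 3 matching i row(s), so 3 row(s) emitted.
- bin_id=5: no matching i row, dropped.
- bin_id=5: no matching i row, dropped.
- bin_id=2: no matching i row, dropped.
After projecting and ordering:
i.item | b.aisle
Bolt | B
Bolt | NULL
Panel | B
Panel | NULL
Valve | B
Valve | NULL

(Bolt, B); (Bolt, NULL); (Panel, B); (Panel, NULL); (Valve, B); (Valve, NULL)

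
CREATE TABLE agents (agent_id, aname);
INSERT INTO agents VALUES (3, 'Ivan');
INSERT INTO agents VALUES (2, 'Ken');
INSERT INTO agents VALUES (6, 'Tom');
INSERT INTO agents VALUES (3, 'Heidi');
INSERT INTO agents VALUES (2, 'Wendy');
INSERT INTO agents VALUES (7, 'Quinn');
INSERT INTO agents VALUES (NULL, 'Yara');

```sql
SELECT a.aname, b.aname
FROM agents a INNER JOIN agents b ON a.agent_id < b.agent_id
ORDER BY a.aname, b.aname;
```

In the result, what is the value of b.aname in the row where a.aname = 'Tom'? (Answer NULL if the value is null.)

Quinn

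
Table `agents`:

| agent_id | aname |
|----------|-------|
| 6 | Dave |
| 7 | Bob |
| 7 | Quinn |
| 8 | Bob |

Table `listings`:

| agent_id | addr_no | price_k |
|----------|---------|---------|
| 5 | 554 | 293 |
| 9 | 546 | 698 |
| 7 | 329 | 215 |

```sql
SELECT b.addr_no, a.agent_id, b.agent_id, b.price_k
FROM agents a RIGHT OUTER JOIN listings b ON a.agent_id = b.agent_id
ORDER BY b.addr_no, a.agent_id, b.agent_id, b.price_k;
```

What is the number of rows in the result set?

4

RIGHT JOIN keeps every row from `listings`; unmatched rows get NULL for `agents`'s columns.
Matching on a.agent_id = b.agent_id.
- a (agent_id=6) has no partner in b.
- a (agent_id=7) pairs with 1 row(s) of b.
- a (agent_id=7) pairs with 1 row(s) of b.
- a (agent_id=8) has no partner in b.
- plus 2 unmatched b row(s), each kept with NULL a columns.
Total: 2 matched + 2 padded = 4 rows.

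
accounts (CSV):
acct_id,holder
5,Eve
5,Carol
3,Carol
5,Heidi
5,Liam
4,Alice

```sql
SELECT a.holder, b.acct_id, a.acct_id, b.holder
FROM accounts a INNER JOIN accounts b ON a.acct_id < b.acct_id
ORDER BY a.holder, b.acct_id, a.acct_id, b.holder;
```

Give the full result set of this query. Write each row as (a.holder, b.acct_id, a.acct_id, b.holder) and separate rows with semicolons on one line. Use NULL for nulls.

(Alice, 5, 4, Carol); (Alice, 5, 4, Eve); (Alice, 5, 4, Heidi); (Alice, 5, 4, Liam); (Carol, 4, 3, Alice); (Carol, 5, 3, Carol); (Carol, 5, 3, Eve); (Carol, 5, 3, Heidi); (Carol, 5, 3, Liam)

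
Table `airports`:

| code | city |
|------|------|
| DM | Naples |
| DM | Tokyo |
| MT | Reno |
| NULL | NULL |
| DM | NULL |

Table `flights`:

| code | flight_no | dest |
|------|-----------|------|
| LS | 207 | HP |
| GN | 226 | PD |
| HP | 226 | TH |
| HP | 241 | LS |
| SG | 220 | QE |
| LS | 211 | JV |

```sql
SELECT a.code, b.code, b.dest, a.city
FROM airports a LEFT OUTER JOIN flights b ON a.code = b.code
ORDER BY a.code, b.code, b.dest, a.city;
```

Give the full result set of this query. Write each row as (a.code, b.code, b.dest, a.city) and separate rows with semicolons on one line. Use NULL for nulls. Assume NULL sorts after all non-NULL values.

LEFT JOIN keeps every row from `airports`; unmatched rows get NULL for `flights`'s columns.
Matching on a.code = b.code. A NULL in a compared column never satisfies the condition.
- code=DM: no b row matches, row kept with b columns NULL.
- code=DM: no b row matches, row kept with b columns NULL.
- code=MT: no b row matches, row kept with b columns NULL.
- code=NULL: no b row matches, row kept with b columns NULL.
- code=DM: no b row matches, row kept with b columns NULL.
After projecting and ordering:
a.code | b.code | b.dest | a.city
DM | NULL | NULL | Naples
DM | NULL | NULL | Tokyo
DM | NULL | NULL | NULL
MT | NULL | NULL | Reno
NULL | NULL | NULL | NULL

(DM, NULL, NULL, Naples); (DM, NULL, NULL, Tokyo); (DM, NULL, NULL, NULL); (MT, NULL, NULL, Reno); (NULL, NULL, NULL, NULL)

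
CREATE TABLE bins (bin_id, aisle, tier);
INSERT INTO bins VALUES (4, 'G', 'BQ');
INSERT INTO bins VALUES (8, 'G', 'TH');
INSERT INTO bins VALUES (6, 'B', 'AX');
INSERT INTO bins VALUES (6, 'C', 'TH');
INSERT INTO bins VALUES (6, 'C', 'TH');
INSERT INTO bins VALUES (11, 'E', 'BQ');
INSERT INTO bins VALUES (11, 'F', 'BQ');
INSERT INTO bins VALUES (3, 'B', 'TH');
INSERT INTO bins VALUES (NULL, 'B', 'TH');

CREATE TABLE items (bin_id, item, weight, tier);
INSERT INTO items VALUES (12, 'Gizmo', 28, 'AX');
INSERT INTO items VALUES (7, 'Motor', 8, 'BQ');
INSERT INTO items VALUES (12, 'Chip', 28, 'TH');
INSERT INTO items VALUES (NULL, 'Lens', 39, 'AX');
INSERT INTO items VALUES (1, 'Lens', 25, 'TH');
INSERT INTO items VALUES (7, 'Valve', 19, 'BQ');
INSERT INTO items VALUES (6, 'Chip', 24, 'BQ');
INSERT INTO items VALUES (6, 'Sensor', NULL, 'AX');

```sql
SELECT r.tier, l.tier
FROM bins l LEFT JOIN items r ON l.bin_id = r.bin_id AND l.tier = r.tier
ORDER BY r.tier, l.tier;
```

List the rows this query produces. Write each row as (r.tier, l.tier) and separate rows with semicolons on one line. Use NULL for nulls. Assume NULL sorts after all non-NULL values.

(AX, AX); (NULL, BQ); (NULL, BQ); (NULL, BQ); (NULL, TH); (NULL, TH); (NULL, TH); (NULL, TH); (NULL, TH)

LEFT JOIN keeps every row from `bins`; unmatched rows get NULL for `items`'s columns.
Matching on l.bin_id = r.bin_id AND l.tier = r.tier. A NULL in a compared column never satisfies the condition.
- bin_id=4, tier=BQ: no r row matches, row kept with r columns NULL.
- bin_id=8, tier=TH: no r row matches, row kept with r columns NULL.
- bin_id=6, tier=AX: 1 matching r row(s), so 1 row(s) emitted.
- bin_id=6, tier=TH: no r row matches, row kept with r columns NULL.
- bin_id=6, tier=TH: no r row matches, row kept with r columns NULL.
- bin_id=11, tier=BQ: no r row matches, row kept with r columns NULL.
- bin_id=11, tier=BQ: no r row matches, row kept with r columns NULL.
- bin_id=3, tier=TH: no r row matches, row kept with r columns NULL.
- bin_id=NULL, tier=TH: no r row matches, row kept with r columns NULL.
After projecting and ordering:
r.tier | l.tier
AX | AX
NULL | BQ
NULL | BQ
NULL | BQ
NULL | TH
NULL | TH
NULL | TH
NULL | TH
NULL | TH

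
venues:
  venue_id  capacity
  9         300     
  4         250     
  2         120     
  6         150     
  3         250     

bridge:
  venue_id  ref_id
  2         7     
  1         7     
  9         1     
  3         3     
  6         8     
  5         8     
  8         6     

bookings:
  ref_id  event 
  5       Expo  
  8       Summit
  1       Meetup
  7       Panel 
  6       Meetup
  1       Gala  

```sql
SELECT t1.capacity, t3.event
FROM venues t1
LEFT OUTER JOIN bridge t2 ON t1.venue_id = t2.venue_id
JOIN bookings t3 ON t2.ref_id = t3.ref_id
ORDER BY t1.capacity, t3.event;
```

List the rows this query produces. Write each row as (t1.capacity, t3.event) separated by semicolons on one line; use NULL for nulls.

Joins associate left-to-right: venues LEFT JOIN bridge on venue_id gives 5 intermediate row(s).
Then INNER JOIN `bookings t3` on ref_id: keep only rows whose t2.ref_id appears in t3.

(120, Panel); (150, Summit); (300, Gala); (300, Meetup)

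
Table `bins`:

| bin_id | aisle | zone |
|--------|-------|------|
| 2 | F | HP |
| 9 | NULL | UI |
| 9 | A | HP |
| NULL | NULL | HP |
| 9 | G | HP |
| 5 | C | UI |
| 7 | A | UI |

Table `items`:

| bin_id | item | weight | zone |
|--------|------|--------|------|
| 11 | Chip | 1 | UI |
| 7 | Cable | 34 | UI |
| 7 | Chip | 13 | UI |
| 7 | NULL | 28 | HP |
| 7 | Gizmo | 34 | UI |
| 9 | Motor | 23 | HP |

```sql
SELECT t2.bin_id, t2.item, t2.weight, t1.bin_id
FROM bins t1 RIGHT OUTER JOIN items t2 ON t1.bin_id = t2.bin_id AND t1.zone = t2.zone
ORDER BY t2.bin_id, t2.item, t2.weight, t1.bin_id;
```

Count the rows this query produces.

RIGHT JOIN keeps every row from `items`; unmatched rows get NULL for `bins`'s columns.
Matching on t1.bin_id = t2.bin_id AND t1.zone = t2.zone. A NULL in a compared column never satisfies the condition.
- t1 row (bin_id=2, zone=HP): no match.
- t1 row (bin_id=9, zone=UI): no match.
- t1 row (bin_id=9, zone=HP): matches 1 t2 row(s) → 1 output row(s).
- t1 row (bin_id=NULL, zone=HP): no match.
- t1 row (bin_id=9, zone=HP): matches 1 t2 row(s) → 1 output row(s).
- t1 row (bin_id=5, zone=UI): no match.
- t1 row (bin_id=7, zone=UI): matches 3 t2 row(s) → 3 output row(s).
- 2 row(s) from t2 found no t1 partner → padded with NULL.
Total: 5 matched + 2 padded = 7 rows.

7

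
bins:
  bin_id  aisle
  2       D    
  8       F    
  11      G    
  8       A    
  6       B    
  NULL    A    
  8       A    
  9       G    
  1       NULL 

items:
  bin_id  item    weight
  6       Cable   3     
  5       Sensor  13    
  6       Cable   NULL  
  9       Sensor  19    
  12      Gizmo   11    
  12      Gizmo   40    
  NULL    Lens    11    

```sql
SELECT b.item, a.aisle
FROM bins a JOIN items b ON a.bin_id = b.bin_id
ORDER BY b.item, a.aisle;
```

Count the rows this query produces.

3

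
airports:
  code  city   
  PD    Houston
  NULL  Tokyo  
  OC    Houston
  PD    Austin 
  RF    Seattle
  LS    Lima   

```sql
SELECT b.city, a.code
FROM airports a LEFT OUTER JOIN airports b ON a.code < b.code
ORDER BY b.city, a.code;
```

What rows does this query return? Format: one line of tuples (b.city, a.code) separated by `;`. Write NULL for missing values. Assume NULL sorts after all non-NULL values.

LEFT JOIN keeps every row from `airports a`; unmatched rows get NULL for `airports b`'s columns.
Matching on a.code < b.code. A NULL in a compared column never satisfies the condition.
- a (code=PD) pairs with 1 row(s) of b.
- a (code=NULL) has no partner → padded with NULL.
- a (code=OC) pairs with 3 row(s) of b.
- a (code=PD) pairs with 1 row(s) of b.
- a (code=RF) has no partner → padded with NULL.
- a (code=LS) pairs with 4 row(s) of b.

(Austin, LS); (Austin, OC); (Houston, LS); (Houston, LS); (Houston, OC); (Seattle, LS); (Seattle, OC); (Seattle, PD); (Seattle, PD); (NULL, RF); (NULL, NULL)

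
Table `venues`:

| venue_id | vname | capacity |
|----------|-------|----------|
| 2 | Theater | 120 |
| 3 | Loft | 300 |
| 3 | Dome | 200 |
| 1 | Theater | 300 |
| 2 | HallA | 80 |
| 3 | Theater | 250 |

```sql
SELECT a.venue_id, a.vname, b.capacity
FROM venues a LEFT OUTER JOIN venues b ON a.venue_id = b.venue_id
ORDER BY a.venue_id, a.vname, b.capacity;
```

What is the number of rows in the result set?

LEFT JOIN keeps every row from `venues a`; unmatched rows get NULL for `venues b`'s columns.
Matching on a.venue_id = b.venue_id.
- a[0] venue_id=2 → 2 match(es) in b → 2 row(s).
- a[1] venue_id=3 → 3 match(es) in b → 3 row(s).
- a[2] venue_id=3 → 3 match(es) in b → 3 row(s).
- a[3] venue_id=1 → 1 match(es) in b → 1 row(s).
- a[4] venue_id=2 → 2 match(es) in b → 2 row(s).
- a[5] venue_id=3 → 3 match(es) in b → 3 row(s).
Total: 14 rows.

14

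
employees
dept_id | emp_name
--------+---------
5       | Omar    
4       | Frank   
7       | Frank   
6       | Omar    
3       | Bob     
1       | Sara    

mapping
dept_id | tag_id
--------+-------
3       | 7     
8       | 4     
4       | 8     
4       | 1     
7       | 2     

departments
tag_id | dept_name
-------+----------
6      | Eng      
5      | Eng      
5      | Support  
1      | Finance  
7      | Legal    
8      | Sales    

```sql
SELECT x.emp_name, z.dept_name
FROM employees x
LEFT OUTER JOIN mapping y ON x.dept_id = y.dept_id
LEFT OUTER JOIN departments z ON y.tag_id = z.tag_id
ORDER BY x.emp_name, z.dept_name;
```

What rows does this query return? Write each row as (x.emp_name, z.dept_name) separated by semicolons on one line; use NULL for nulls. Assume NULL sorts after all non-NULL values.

(Bob, Legal); (Frank, Finance); (Frank, Sales); (Frank, NULL); (Omar, NULL); (Omar, NULL); (Sara, NULL)

Evaluate left to right. First `employees x LEFT JOIN mapping y` on dept_id: 7 row(s).
Then LEFT JOIN `departments z` on tag_id: each of those 7 rows is kept; rows whose y.tag_id has no match in z get NULL for z's columns.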